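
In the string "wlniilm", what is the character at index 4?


Input string: 'wlniilm'
Operation: get character at index 4
Index mapping: s[0]='w', s[1]='l', s[2]='n', s[3]='i', s[4]='i'
Result: 'i'


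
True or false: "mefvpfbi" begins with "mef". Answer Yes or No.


Input string: 'mefvpfbi'
Prefix to check: 'mef'
First 3 characters of input: 'mef'
Match: True
Result: Yes


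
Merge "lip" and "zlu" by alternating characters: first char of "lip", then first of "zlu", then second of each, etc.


String 1: 'lip'
String 2: 'zlu'
Operation: alternate characters
Pairs: 'l'+'z', 'i'+'l', 'p'+'u'
Result: lzilpu


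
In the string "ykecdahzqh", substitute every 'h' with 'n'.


Input string: 'ykecdahzqh'
Operation: replace 'h' with 'n'
Positions of 'h': 6, 9
After replacement: ykecdanzqn


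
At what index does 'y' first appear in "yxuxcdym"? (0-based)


Input string: 'yxuxcdym'
Target: 'y'
Scanning left to right: s[0]='y'
First match at index: 0


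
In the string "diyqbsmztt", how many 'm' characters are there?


Input string: 'diyqbsmztt'
Target character: 'm'
Scan each position: s[6]='m'
Matches found at indices: 6
Total: 1


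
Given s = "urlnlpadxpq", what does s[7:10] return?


Input string: 'urlnlpadxpq'
Operation: slice [7:10]
Extract characters: s[7]='d', s[8]='x', s[9]='p'
Result: dxp


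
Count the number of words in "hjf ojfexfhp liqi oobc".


Input string: 'hjf ojfexfhp liqi oobc'
Operation: split by spaces
Words found: 'hjf', 'ojfexfhp', 'liqi', 'oobc'
Word count: 4


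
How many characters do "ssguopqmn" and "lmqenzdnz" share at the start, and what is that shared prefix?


String 1: 'ssguopqmn'
String 2: 'lmqenzdnz'
Compare position by position:
pos 0: 's' vs 'l' differ -> stop
Longest common prefix: "" (length 0)


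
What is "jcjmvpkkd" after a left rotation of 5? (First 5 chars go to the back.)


Input: 'jcjmvpkkd', shift = 5
Operation: split at index 5 and swap parts
Front part s[0:5] = 'jcjmv'
Back part s[5:] = 'pkkd'
Rotated = back + front = 'pkkd' + 'jcjmv'
Result: pkkdjcjmv


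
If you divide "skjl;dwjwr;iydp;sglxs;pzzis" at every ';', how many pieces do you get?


Input string: 'skjl;dwjwr;iydp;sglxs;pzzis'
Delimiter: ';'
Split result: 'skjl', 'dwjwr', 'iydp', 'sglxs', 'pzzis'
Number of parts: 5


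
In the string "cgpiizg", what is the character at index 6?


Input string: 'cgpiizg'
Operation: get character at index 6
Index mapping: s[0]='c', s[1]='g', s[2]='p', s[3]='i', s[4]='i', s[5]='z', s[6]='g'
Result: 'g'


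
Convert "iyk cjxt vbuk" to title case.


Input string: 'iyk cjxt vbuk'
Operation: capitalize first letter of each word
Word transformations: 'iyk'->'Iyk', 'cjxt'->'Cjxt', 'vbuk'->'Vbuk'
Result: Iyk Cjxt Vbuk


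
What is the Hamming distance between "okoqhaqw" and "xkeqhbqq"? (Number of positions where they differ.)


String 1: 'okoqhaqw'
String 2: 'xkeqhbqq'
Compare each position: pos 0: 'o'!='x', pos 1: 'k'=='k', pos 2: 'o'!='e', pos 3: 'q'=='q', pos 4: 'h'=='h', pos 5: 'a'!='b', pos 6: 'q'=='q', pos 7: 'w'!='q'
Differing positions: 4
Hamming distance: 4


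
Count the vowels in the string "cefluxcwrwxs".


Input string: 'cefluxcwrwxs'
Operation: count vowels (a, e, i, o, u)
Scan: s[0]='c', s[1]='e' (vowel), s[2]='f', s[3]='l', s[4]='u' (vowel), s[5]='x', s[6]='c', s[7]='w', s[8]='r', s[9]='w', s[10]='x', s[11]='s'
Vowels found: 2
Result: 2


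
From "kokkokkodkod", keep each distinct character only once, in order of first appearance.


Input: 'kokkokkodkod'
Operation: keep first occurrence of each character
Scan: s[0]='k' new -> keep; s[1]='o' new -> keep; s[2]='k' seen -> skip; s[3]='k' seen -> skip; s[4]='o' seen -> skip; s[5]='k' seen -> skip; s[6]='k' seen -> skip; s[7]='o' seen -> skip; s[8]='d' new -> keep; s[9]='k' seen -> skip; s[10]='o' seen -> skip; s[11]='d' seen -> skip
Result: kod


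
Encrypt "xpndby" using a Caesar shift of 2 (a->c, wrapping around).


Input: 'xpndby', shift = 2
Operation: for each letter, (position + 2) mod 26
Mapping: 'x'(23+2=25)->'z', 'p'(15+2=17)->'r', 'n'(13+2=15)->'p', 'd'(3+2=5)->'f', 'b'(1+2=3)->'d', 'y'(24+2=26, 26 mod 26=0)->'a'
Result: zrpfda


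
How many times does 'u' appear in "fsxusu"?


Input string: 'fsxusu'
Target character: 'u'
Scan each position: s[3]='u', s[5]='u'
Matches found at indices: 3, 5
Total: 2


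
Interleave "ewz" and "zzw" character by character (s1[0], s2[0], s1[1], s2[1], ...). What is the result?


String 1: 'ewz'
String 2: 'zzw'
Operation: alternate characters
Pairs: 'e'+'z', 'w'+'z', 'z'+'w'
Result: ezwzzw


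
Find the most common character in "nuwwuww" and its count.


Input: 'nuwwuww'
Operation: tally each character
Counts: 'n':1, 'u':2, 'w':4
Maximum: 'w' appears 4 times


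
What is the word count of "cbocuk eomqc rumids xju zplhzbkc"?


Input string: 'cbocuk eomqc rumids xju zplhzbkc'
Operation: split by spaces
Words found: 'cbocuk', 'eomqc', 'rumids', 'xju', 'zplhzbkc'
Word count: 5


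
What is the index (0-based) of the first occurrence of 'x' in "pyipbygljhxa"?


Input string: 'pyipbygljhxa'
Target: 'x'
Scanning left to right: s[0]='p', s[1]='y', s[2]='i', s[3]='p', s[4]='b', s[5]='y', s[6]='g', s[7]='l', s[8]='j', s[9]='h', s[10]='x'
First match at index: 10


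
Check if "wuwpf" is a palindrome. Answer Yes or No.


Input string: 'wuwpf'
Reversed: 'fpwuw'
Compare pairs: s[0]='w' vs s[4]='f' (mismatch), s[1]='u' vs s[3]='p' (mismatch)
Palindrome: No


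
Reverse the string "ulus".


Input string: 'ulus'
Operation: reverse character order
Original order: 'u' -> 'l' -> 'u' -> 's'
Reversed order: 's' -> 'u' -> 'l' -> 'u'
Result: sulu


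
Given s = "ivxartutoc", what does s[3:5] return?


Input string: 'ivxartutoc'
Operation: slice [3:5]
Extract characters: s[3]='a', s[4]='r'
Result: ar


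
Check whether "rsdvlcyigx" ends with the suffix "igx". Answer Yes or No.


Input string: 'rsdvlcyigx'
Suffix to check: 'igx'
Last 3 characters of input: 'igx'
Match: True
Result: Yes


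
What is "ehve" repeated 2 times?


Input string: 'ehve'
Operation: repeat 2 times
Concatenation: 'ehve' + 'ehve'
Result: ehveehve


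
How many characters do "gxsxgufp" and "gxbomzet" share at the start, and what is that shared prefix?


String 1: 'gxsxgufp'
String 2: 'gxbomzet'
Compare position by position:
pos 0: 'g' vs 'g' match
pos 1: 'x' vs 'x' match
pos 2: 's' vs 'b' differ -> stop
Longest common prefix: "gx" (length 2)


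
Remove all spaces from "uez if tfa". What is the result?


Input string: 'uez if tfa'
Operation: remove all spaces
Words: 'uez', 'if', 'tfa'
Join without spaces: ueziftfa


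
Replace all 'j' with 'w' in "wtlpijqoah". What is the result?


Input string: 'wtlpijqoah'
Operation: replace 'j' with 'w'
Positions of 'j': 5
After replacement: wtlpiwqoah


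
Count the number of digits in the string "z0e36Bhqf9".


Input string: 'z0e36Bhqf9'
Operation: count digit characters (0-9)
Scan: 'z', '0'(digit), 'e', '3'(digit), '6'(digit), 'B', 'h', 'q', 'f', '9'(digit)
Digits found: 4
Result: 4


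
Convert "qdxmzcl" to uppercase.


Input string: 'qdxmzcl'
Operation: convert each letter to uppercase
Mapping: 'q'->'Q', 'd'->'D', 'x'->'X', 'm'->'M', 'z'->'Z', 'c'->'C', 'l'->'L'
Result: QDXMZCL


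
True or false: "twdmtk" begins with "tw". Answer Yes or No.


Input string: 'twdmtk'
Prefix to check: 'tw'
First 2 characters of input: 'tw'
Match: True
Result: Yes


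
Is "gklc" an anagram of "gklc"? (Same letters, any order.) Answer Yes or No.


String 1: 'gklc' -> sorted: 'cgkl'
String 2: 'gklc' -> sorted: 'cgkl'
Compare sorted forms: 'cgkl' == 'cgkl'
Anagram: Yes


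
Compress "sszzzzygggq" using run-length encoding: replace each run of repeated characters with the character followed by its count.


Input: 'sszzzzygggq'
Operation: identify consecutive runs
Runs: 'ss' -> s2, 'zzzz' -> z4, 'y' -> y1, 'ggg' -> g3, 'q' -> q1
Encoded: s2z4y1g3q1


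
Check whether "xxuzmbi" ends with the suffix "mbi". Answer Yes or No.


Input string: 'xxuzmbi'
Suffix to check: 'mbi'
Last 3 characters of input: 'mbi'
Match: True
Result: Yes


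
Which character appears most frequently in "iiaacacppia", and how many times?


Input: 'iiaacacppia'
Operation: tally each character
Counts: 'a':4, 'c':2, 'i':3, 'p':2
Maximum: 'a' appears 4 times


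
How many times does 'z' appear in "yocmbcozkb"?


Input string: 'yocmbcozkb'
Target character: 'z'
Scan each position: s[7]='z'
Matches found at indices: 7
Total: 1


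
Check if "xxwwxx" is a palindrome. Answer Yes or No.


Input string: 'xxwwxx'
Reversed: 'xxwwxx'
Compare pairs: s[0]='x' vs s[5]='x' (match), s[1]='x' vs s[4]='x' (match), s[2]='w' vs s[3]='w' (match)
Palindrome: Yes


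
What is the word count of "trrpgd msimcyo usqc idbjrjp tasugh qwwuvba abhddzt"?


Input string: 'trrpgd msimcyo usqc idbjrjp tasugh qwwuvba abhddzt'
Operation: split by spaces
Words found: 'trrpgd', 'msimcyo', 'usqc', 'idbjrjp', 'tasugh', 'qwwuvba', 'abhddzt'
Word count: 7


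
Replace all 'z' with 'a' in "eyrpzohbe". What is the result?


Input string: 'eyrpzohbe'
Operation: replace 'z' with 'a'
Positions of 'z': 4
After replacement: eyrpaohbe


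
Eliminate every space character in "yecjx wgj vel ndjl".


Input string: 'yecjx wgj vel ndjl'
Operation: remove all spaces
Words: 'yecjx', 'wgj', 'vel', 'ndjl'
Join without spaces: yecjxwgjvelndjl


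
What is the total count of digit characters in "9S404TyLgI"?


Input string: '9S404TyLgI'
Operation: count digit characters (0-9)
Scan: '9'(digit), 'S', '4'(digit), '0'(digit), '4'(digit), 'T', 'y', 'L', 'g', 'I'
Digits found: 4
Result: 4


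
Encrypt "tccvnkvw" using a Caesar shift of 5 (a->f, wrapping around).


Input: 'tccvnkvw', shift = 5
Operation: for each letter, (position + 5) mod 26
Mapping: 't'(19+5=24)->'y', 'c'(2+5=7)->'h', 'c'(2+5=7)->'h', 'v'(21+5=26, 26 mod 26=0)->'a', 'n'(13+5=18)->'s', 'k'(10+5=15)->'p', 'v'(21+5=26, 26 mod 26=0)->'a', 'w'(22+5=27, 27 mod 26=1)->'b'
Result: yhhaspab


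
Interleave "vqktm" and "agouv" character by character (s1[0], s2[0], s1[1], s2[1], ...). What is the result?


String 1: 'vqktm'
String 2: 'agouv'
Operation: alternate characters
Pairs: 'v'+'a', 'q'+'g', 'k'+'o', 't'+'u', 'm'+'v'
Result: vaqgkotumv


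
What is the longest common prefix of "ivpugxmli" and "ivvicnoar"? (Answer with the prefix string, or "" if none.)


String 1: 'ivpugxmli'
String 2: 'ivvicnoar'
Compare position by position:
pos 0: 'i' vs 'i' match
pos 1: 'v' vs 'v' match
pos 2: 'p' vs 'v' differ -> stop
Longest common prefix: "iv" (length 2)


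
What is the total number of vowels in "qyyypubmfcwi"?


Input string: 'qyyypubmfcwi'
Operation: count vowels (a, e, i, o, u)
Scan: s[0]='q', s[1]='y', s[2]='y', s[3]='y', s[4]='p', s[5]='u' (vowel), s[6]='b', s[7]='m', s[8]='f', s[9]='c', s[10]='w', s[11]='i' (vowel)
Vowels found: 2
Result: 2


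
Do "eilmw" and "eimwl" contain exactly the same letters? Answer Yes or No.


String 1: 'eilmw' -> sorted: 'eilmw'
String 2: 'eimwl' -> sorted: 'eilmw'
Compare sorted forms: 'eilmw' == 'eilmw'
Anagram: Yes


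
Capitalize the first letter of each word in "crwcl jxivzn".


Input string: 'crwcl jxivzn'
Operation: capitalize first letter of each word
Word transformations: 'crwcl'->'Crwcl', 'jxivzn'->'Jxivzn'
Result: Crwcl Jxivzn


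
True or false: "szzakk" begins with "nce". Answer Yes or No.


Input string: 'szzakk'
Prefix to check: 'nce'
First 3 characters of input: 'szz'
Match: False
Result: No


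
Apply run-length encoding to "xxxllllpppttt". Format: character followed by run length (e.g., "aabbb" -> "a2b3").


Input: 'xxxllllpppttt'
Operation: identify consecutive runs
Runs: 'xxx' -> x3, 'llll' -> l4, 'ppp' -> p3, 'ttt' -> t3
Encoded: x3l4p3t3


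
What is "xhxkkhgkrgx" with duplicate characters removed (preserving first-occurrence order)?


Input: 'xhxkkhgkrgx'
Operation: keep first occurrence of each character
Scan: s[0]='x' new -> keep; s[1]='h' new -> keep; s[2]='x' seen -> skip; s[3]='k' new -> keep; s[4]='k' seen -> skip; s[5]='h' seen -> skip; s[6]='g' new -> keep; s[7]='k' seen -> skip; s[8]='r' new -> keep; s[9]='g' seen -> skip; s[10]='x' seen -> skip
Result: xhkgr


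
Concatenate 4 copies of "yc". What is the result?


Input string: 'yc'
Operation: repeat 4 times
Concatenation: 'yc' + 'yc' + 'yc' + 'yc'
Result: ycycycyc


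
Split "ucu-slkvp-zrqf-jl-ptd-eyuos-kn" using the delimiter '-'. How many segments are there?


Input string: 'ucu-slkvp-zrqf-jl-ptd-eyuos-kn'
Delimiter: '-'
Split result: 'ucu', 'slkvp', 'zrqf', 'jl', 'ptd', 'eyuos', 'kn'
Number of parts: 7


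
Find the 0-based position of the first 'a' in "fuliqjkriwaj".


Input string: 'fuliqjkriwaj'
Target: 'a'
Scanning left to right: s[0]='f', s[1]='u', s[2]='l', s[3]='i', s[4]='q', s[5]='j', s[6]='k', s[7]='r', s[8]='i', s[9]='w', s[10]='a'
First match at index: 10


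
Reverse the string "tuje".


Input string: 'tuje'
Operation: reverse character order
Original order: 't' -> 'u' -> 'j' -> 'e'
Reversed order: 'e' -> 'j' -> 'u' -> 't'
Result: ejut


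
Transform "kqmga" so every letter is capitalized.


Input string: 'kqmga'
Operation: convert each letter to uppercase
Mapping: 'k'->'K', 'q'->'Q', 'm'->'M', 'g'->'G', 'a'->'A'
Result: KQMGA


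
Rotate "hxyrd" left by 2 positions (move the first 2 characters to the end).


Input: 'hxyrd', shift = 2
Operation: split at index 2 and swap parts
Front part s[0:2] = 'hx'
Back part s[2:] = 'yrd'
Rotated = back + front = 'yrd' + 'hx'
Result: yrdhx


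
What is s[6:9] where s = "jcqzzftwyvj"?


Input string: 'jcqzzftwyvj'
Operation: slice [6:9]
Extract characters: s[6]='t', s[7]='w', s[8]='y'
Result: twy


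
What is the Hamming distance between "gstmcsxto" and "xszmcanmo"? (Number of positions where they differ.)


String 1: 'gstmcsxto'
String 2: 'xszmcanmo'
Compare each position: pos 0: 'g'!='x', pos 1: 's'=='s', pos 2: 't'!='z', pos 3: 'm'=='m', pos 4: 'c'=='c', pos 5: 's'!='a', pos 6: 'x'!='n', pos 7: 't'!='m', pos 8: 'o'=='o'
Differing positions: 5
Hamming distance: 5


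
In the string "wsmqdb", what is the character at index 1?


Input string: 'wsmqdb'
Operation: get character at index 1
Index mapping: s[0]='w', s[1]='s'
Result: 's'


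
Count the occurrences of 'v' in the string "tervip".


Input string: 'tervip'
Target character: 'v'
Scan each position: s[3]='v'
Matches found at indices: 3
Total: 1


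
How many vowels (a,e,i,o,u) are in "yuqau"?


Input string: 'yuqau'
Operation: count vowels (a, e, i, o, u)
Scan: s[0]='y', s[1]='u' (vowel), s[2]='q', s[3]='a' (vowel), s[4]='u' (vowel)
Vowels found: 3
Result: 3


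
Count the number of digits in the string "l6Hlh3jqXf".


Input string: 'l6Hlh3jqXf'
Operation: count digit characters (0-9)
Scan: 'l', '6'(digit), 'H', 'l', 'h', '3'(digit), 'j', 'q', 'X', 'f'
Digits found: 2
Result: 2


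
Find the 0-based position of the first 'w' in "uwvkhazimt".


Input string: 'uwvkhazimt'
Target: 'w'
Scanning left to right: s[0]='u', s[1]='w'
First match at index: 1


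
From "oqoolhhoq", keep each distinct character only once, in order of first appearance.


Input: 'oqoolhhoq'
Operation: keep first occurrence of each character
Scan: s[0]='o' new -> keep; s[1]='q' new -> keep; s[2]='o' seen -> skip; s[3]='o' seen -> skip; s[4]='l' new -> keep; s[5]='h' new -> keep; s[6]='h' seen -> skip; s[7]='o' seen -> skip; s[8]='q' seen -> skip
Result: oqlh


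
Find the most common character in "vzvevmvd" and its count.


Input: 'vzvevmvd'
Operation: tally each character
Counts: 'd':1, 'e':1, 'm':1, 'v':4, 'z':1
Maximum: 'v' appears 4 times


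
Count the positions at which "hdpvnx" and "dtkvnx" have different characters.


String 1: 'hdpvnx'
String 2: 'dtkvnx'
Compare each position: pos 0: 'h'!='d', pos 1: 'd'!='t', pos 2: 'p'!='k', pos 3: 'v'=='v', pos 4: 'n'=='n', pos 5: 'x'=='x'
Differing positions: 3
Hamming distance: 3


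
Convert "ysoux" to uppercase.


Input string: 'ysoux'
Operation: convert each letter to uppercase
Mapping: 'y'->'Y', 's'->'S', 'o'->'O', 'u'->'U', 'x'->'X'
Result: YSOUX


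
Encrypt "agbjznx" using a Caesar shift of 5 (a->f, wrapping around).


Input: 'agbjznx', shift = 5
Operation: for each letter, (position + 5) mod 26
Mapping: 'a'(0+5=5)->'f', 'g'(6+5=11)->'l', 'b'(1+5=6)->'g', 'j'(9+5=14)->'o', 'z'(25+5=30, 30 mod 26=4)->'e', 'n'(13+5=18)->'s', 'x'(23+5=28, 28 mod 26=2)->'c'
Result: flgoesc


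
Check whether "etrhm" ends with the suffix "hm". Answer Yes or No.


Input string: 'etrhm'
Suffix to check: 'hm'
Last 2 characters of input: 'hm'
Match: True
Result: Yes


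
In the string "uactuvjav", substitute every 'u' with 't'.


Input string: 'uactuvjav'
Operation: replace 'u' with 't'
Positions of 'u': 0, 4
After replacement: tacttvjav


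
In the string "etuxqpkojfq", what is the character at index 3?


Input string: 'etuxqpkojfq'
Operation: get character at index 3
Index mapping: s[0]='e', s[1]='t', s[2]='u', s[3]='x'
Result: 'x'


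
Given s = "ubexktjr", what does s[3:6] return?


Input string: 'ubexktjr'
Operation: slice [3:6]
Extract characters: s[3]='x', s[4]='k', s[5]='t'
Result: xkt


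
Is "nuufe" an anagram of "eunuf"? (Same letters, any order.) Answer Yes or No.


String 1: 'eunuf' -> sorted: 'efnuu'
String 2: 'nuufe' -> sorted: 'efnuu'
Compare sorted forms: 'efnuu' == 'efnuu'
Anagram: Yes


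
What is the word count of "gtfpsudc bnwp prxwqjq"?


Input string: 'gtfpsudc bnwp prxwqjq'
Operation: split by spaces
Words found: 'gtfpsudc', 'bnwp', 'prxwqjq'
Word count: 3


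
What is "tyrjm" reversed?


Input string: 'tyrjm'
Operation: reverse character order
Original order: 't' -> 'y' -> 'r' -> 'j' -> 'm'
Reversed order: 'm' -> 'j' -> 'r' -> 'y' -> 't'
Result: mjryt


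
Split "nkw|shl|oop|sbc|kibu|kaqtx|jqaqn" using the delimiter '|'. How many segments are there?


Input string: 'nkw|shl|oop|sbc|kibu|kaqtx|jqaqn'
Delimiter: '|'
Split result: 'nkw', 'shl', 'oop', 'sbc', 'kibu', 'kaqtx', 'jqaqn'
Number of parts: 7


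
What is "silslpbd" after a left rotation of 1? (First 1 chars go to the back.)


Input: 'silslpbd', shift = 1
Operation: split at index 1 and swap parts
Front part s[0:1] = 's'
Back part s[1:] = 'ilslpbd'
Rotated = back + front = 'ilslpbd' + 's'
Result: ilslpbds


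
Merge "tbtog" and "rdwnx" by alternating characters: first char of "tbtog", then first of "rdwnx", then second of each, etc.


String 1: 'tbtog'
String 2: 'rdwnx'
Operation: alternate characters
Pairs: 't'+'r', 'b'+'d', 't'+'w', 'o'+'n', 'g'+'x'
Result: trbdtwongx


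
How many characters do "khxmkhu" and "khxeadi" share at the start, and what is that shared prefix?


String 1: 'khxmkhu'
String 2: 'khxeadi'
Compare position by position:
pos 0: 'k' vs 'k' match
pos 1: 'h' vs 'h' match
pos 2: 'x' vs 'x' match
pos 3: 'm' vs 'e' differ -> stop
Longest common prefix: "khx" (length 3)


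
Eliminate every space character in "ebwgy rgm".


Input string: 'ebwgy rgm'
Operation: remove all spaces
Words: 'ebwgy', 'rgm'
Join without spaces: ebwgyrgm


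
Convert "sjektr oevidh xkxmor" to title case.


Input string: 'sjektr oevidh xkxmor'
Operation: capitalize first letter of each word
Word transformations: 'sjektr'->'Sjektr', 'oevidh'->'Oevidh', 'xkxmor'->'Xkxmor'
Result: Sjektr Oevidh Xkxmor


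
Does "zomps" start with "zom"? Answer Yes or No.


Input string: 'zomps'
Prefix to check: 'zom'
First 3 characters of input: 'zom'
Match: True
Result: Yes


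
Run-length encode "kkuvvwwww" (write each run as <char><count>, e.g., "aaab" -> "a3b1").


Input: 'kkuvvwwww'
Operation: identify consecutive runs
Runs: 'kk' -> k2, 'u' -> u1, 'vv' -> v2, 'wwww' -> w4
Encoded: k2u1v2w4


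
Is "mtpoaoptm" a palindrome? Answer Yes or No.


Input string: 'mtpoaoptm'
Reversed: 'mtpoaoptm'
Compare pairs: s[0]='m' vs s[8]='m' (match), s[1]='t' vs s[7]='t' (match), s[2]='p' vs s[6]='p' (match), s[3]='o' vs s[5]='o' (match)
Palindrome: Yes


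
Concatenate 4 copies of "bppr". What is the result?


Input string: 'bppr'
Operation: repeat 4 times
Concatenation: 'bppr' + 'bppr' + 'bppr' + 'bppr'
Result: bpprbpprbpprbppr


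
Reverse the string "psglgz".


Input string: 'psglgz'
Operation: reverse character order
Original order: 'p' -> 's' -> 'g' -> 'l' -> 'g' -> 'z'
Reversed order: 'z' -> 'g' -> 'l' -> 'g' -> 's' -> 'p'
Result: zglgsp


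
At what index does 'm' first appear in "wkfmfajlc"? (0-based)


Input string: 'wkfmfajlc'
Target: 'm'
Scanning left to right: s[0]='w', s[1]='k', s[2]='f', s[3]='m'
First match at index: 3


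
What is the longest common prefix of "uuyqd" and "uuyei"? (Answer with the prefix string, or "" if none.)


String 1: 'uuyqd'
String 2: 'uuyei'
Compare position by position:
pos 0: 'u' vs 'u' match
pos 1: 'u' vs 'u' match
pos 2: 'y' vs 'y' match
pos 3: 'q' vs 'e' differ -> stop
Longest common prefix: "uuy" (length 3)


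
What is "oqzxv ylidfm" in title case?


Input string: 'oqzxv ylidfm'
Operation: capitalize first letter of each word
Word transformations: 'oqzxv'->'Oqzxv', 'ylidfm'->'Ylidfm'
Result: Oqzxv Ylidfm


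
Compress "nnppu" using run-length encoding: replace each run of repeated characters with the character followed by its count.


Input: 'nnppu'
Operation: identify consecutive runs
Runs: 'nn' -> n2, 'pp' -> p2, 'u' -> u1
Encoded: n2p2u1


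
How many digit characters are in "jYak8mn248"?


Input string: 'jYak8mn248'
Operation: count digit characters (0-9)
Scan: 'j', 'Y', 'a', 'k', '8'(digit), 'm', 'n', '2'(digit), '4'(digit), '8'(digit)
Digits found: 4
Result: 4


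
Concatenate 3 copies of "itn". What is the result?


Input string: 'itn'
Operation: repeat 3 times
Concatenation: 'itn' + 'itn' + 'itn'
Result: itnitnitn


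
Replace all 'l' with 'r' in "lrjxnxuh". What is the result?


Input string: 'lrjxnxuh'
Operation: replace 'l' with 'r'
Positions of 'l': 0
After replacement: rrjxnxuh


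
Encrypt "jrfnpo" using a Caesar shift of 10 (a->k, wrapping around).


Input: 'jrfnpo', shift = 10
Operation: for each letter, (position + 10) mod 26
Mapping: 'j'(9+10=19)->'t', 'r'(17+10=27, 27 mod 26=1)->'b', 'f'(5+10=15)->'p', 'n'(13+10=23)->'x', 'p'(15+10=25)->'z', 'o'(14+10=24)->'y'
Result: tbpxzy


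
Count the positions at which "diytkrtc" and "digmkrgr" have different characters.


String 1: 'diytkrtc'
String 2: 'digmkrgr'
Compare each position: pos 0: 'd'=='d', pos 1: 'i'=='i', pos 2: 'y'!='g', pos 3: 't'!='m', pos 4: 'k'=='k', pos 5: 'r'=='r', pos 6: 't'!='g', pos 7: 'c'!='r'
Differing positions: 4
Hamming distance: 4


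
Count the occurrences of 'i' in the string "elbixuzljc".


Input string: 'elbixuzljc'
Target character: 'i'
Scan each position: s[3]='i'
Matches found at indices: 3
Total: 1


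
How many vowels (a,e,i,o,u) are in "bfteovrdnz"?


Input string: 'bfteovrdnz'
Operation: count vowels (a, e, i, o, u)
Scan: s[0]='b', s[1]='f', s[2]='t', s[3]='e' (vowel), s[4]='o' (vowel), s[5]='v', s[6]='r', s[7]='d', s[8]='n', s[9]='z'
Vowels found: 2
Result: 2


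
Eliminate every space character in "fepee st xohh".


Input string: 'fepee st xohh'
Operation: remove all spaces
Words: 'fepee', 'st', 'xohh'
Join without spaces: fepeestxohh


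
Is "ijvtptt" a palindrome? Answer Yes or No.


Input string: 'ijvtptt'
Reversed: 'ttptvji'
Compare pairs: s[0]='i' vs s[6]='t' (mismatch), s[1]='j' vs s[5]='t' (mismatch), s[2]='v' vs s[4]='p' (mismatch)
Palindrome: No


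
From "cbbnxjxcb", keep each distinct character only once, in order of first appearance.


Input: 'cbbnxjxcb'
Operation: keep first occurrence of each character
Scan: s[0]='c' new -> keep; s[1]='b' new -> keep; s[2]='b' seen -> skip; s[3]='n' new -> keep; s[4]='x' new -> keep; s[5]='j' new -> keep; s[6]='x' seen -> skip; s[7]='c' seen -> skip; s[8]='b' seen -> skip
Result: cbnxj


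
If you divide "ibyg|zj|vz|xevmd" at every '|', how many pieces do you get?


Input string: 'ibyg|zj|vz|xevmd'
Delimiter: '|'
Split result: 'ibyg', 'zj', 'vz', 'xevmd'
Number of parts: 4


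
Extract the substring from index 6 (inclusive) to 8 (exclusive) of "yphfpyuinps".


Input string: 'yphfpyuinps'
Operation: slice [6:8]
Extract characters: s[6]='u', s[7]='i'
Result: ui


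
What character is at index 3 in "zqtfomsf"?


Input string: 'zqtfomsf'
Operation: get character at index 3
Index mapping: s[0]='z', s[1]='q', s[2]='t', s[3]='f'
Result: 'f'


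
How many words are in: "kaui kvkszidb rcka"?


Input string: 'kaui kvkszidb rcka'
Operation: split by spaces
Words found: 'kaui', 'kvkszidb', 'rcka'
Word count: 3


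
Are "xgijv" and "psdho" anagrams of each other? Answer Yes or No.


String 1: 'xgijv' -> sorted: 'gijvx'
String 2: 'psdho' -> sorted: 'dhops'
Compare sorted forms: 'gijvx' != 'dhops'
Anagram: No


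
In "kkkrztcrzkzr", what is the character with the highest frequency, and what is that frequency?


Input: 'kkkrztcrzkzr'
Operation: tally each character
Counts: 'c':1, 'k':4, 'r':3, 't':1, 'z':3
Maximum: 'k' appears 4 times


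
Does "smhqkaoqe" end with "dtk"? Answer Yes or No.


Input string: 'smhqkaoqe'
Suffix to check: 'dtk'
Last 3 characters of input: 'oqe'
Match: False
Result: No


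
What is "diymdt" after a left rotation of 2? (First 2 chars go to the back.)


Input: 'diymdt', shift = 2
Operation: split at index 2 and swap parts
Front part s[0:2] = 'di'
Back part s[2:] = 'ymdt'
Rotated = back + front = 'ymdt' + 'di'
Result: ymdtdi


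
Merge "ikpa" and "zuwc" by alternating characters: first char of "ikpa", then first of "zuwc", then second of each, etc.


String 1: 'ikpa'
String 2: 'zuwc'
Operation: alternate characters
Pairs: 'i'+'z', 'k'+'u', 'p'+'w', 'a'+'c'
Result: izkupwac


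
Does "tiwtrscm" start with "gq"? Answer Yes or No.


Input string: 'tiwtrscm'
Prefix to check: 'gq'
First 2 characters of input: 'ti'
Match: False
Result: No


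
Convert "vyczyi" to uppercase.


Input string: 'vyczyi'
Operation: convert each letter to uppercase
Mapping: 'v'->'V', 'y'->'Y', 'c'->'C', 'z'->'Z', 'y'->'Y', 'i'->'I'
Result: VYCZYI


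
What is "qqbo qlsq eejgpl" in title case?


Input string: 'qqbo qlsq eejgpl'
Operation: capitalize first letter of each word
Word transformations: 'qqbo'->'Qqbo', 'qlsq'->'Qlsq', 'eejgpl'->'Eejgpl'
Result: Qqbo Qlsq Eejgpl


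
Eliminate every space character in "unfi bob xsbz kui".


Input string: 'unfi bob xsbz kui'
Operation: remove all spaces
Words: 'unfi', 'bob', 'xsbz', 'kui'
Join without spaces: unfibobxsbzkui


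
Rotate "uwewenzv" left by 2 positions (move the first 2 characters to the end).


Input: 'uwewenzv', shift = 2
Operation: split at index 2 and swap parts
Front part s[0:2] = 'uw'
Back part s[2:] = 'ewenzv'
Rotated = back + front = 'ewenzv' + 'uw'
Result: ewenzvuw


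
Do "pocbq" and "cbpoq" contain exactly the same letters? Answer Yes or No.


String 1: 'pocbq' -> sorted: 'bcopq'
String 2: 'cbpoq' -> sorted: 'bcopq'
Compare sorted forms: 'bcopq' == 'bcopq'
Anagram: Yes


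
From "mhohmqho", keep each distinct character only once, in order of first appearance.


Input: 'mhohmqho'
Operation: keep first occurrence of each character
Scan: s[0]='m' new -> keep; s[1]='h' new -> keep; s[2]='o' new -> keep; s[3]='h' seen -> skip; s[4]='m' seen -> skip; s[5]='q' new -> keep; s[6]='h' seen -> skip; s[7]='o' seen -> skip
Result: mhoq


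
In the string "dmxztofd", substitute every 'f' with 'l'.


Input string: 'dmxztofd'
Operation: replace 'f' with 'l'
Positions of 'f': 6
After replacement: dmxztold


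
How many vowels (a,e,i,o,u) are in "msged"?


Input string: 'msged'
Operation: count vowels (a, e, i, o, u)
Scan: s[0]='m', s[1]='s', s[2]='g', s[3]='e' (vowel), s[4]='d'
Vowels found: 1
Result: 1


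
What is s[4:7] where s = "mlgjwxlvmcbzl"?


Input string: 'mlgjwxlvmcbzl'
Operation: slice [4:7]
Extract characters: s[4]='w', s[5]='x', s[6]='l'
Result: wxl


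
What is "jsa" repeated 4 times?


Input string: 'jsa'
Operation: repeat 4 times
Concatenation: 'jsa' + 'jsa' + 'jsa' + 'jsa'
Result: jsajsajsajsa


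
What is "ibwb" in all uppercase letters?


Input string: 'ibwb'
Operation: convert each letter to uppercase
Mapping: 'i'->'I', 'b'->'B', 'w'->'W', 'b'->'B'
Result: IBWB


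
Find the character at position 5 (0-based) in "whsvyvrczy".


Input string: 'whsvyvrczy'
Operation: get character at index 5
Index mapping: s[0]='w', s[1]='h', s[2]='s', s[3]='v', s[4]='y', s[5]='v'
Result: 'v'


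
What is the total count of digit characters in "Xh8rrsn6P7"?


Input string: 'Xh8rrsn6P7'
Operation: count digit characters (0-9)
Scan: 'X', 'h', '8'(digit), 'r', 'r', 's', 'n', '6'(digit), 'P', '7'(digit)
Digits found: 3
Result: 3


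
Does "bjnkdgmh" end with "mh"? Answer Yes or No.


Input string: 'bjnkdgmh'
Suffix to check: 'mh'
Last 2 characters of input: 'mh'
Match: True
Result: Yes


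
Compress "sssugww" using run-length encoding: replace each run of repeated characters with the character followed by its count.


Input: 'sssugww'
Operation: identify consecutive runs
Runs: 'sss' -> s3, 'u' -> u1, 'g' -> g1, 'ww' -> w2
Encoded: s3u1g1w2


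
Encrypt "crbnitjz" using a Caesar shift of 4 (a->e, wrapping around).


Input: 'crbnitjz', shift = 4
Operation: for each letter, (position + 4) mod 26
Mapping: 'c'(2+4=6)->'g', 'r'(17+4=21)->'v', 'b'(1+4=5)->'f', 'n'(13+4=17)->'r', 'i'(8+4=12)->'m', 't'(19+4=23)->'x', 'j'(9+4=13)->'n', 'z'(25+4=29, 29 mod 26=3)->'d'
Result: gvfrmxnd


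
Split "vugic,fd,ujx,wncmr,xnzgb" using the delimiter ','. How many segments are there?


Input string: 'vugic,fd,ujx,wncmr,xnzgb'
Delimiter: ','
Split result: 'vugic', 'fd', 'ujx', 'wncmr', 'xnzgb'
Number of parts: 5


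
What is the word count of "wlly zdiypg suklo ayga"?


Input string: 'wlly zdiypg suklo ayga'
Operation: split by spaces
Words found: 'wlly', 'zdiypg', 'suklo', 'ayga'
Word count: 4


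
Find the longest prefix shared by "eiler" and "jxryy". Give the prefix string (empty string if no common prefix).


String 1: 'eiler'
String 2: 'jxryy'
Compare position by position:
pos 0: 'e' vs 'j' differ -> stop
Longest common prefix: "" (length 0)


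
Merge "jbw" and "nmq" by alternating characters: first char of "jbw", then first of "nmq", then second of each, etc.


String 1: 'jbw'
String 2: 'nmq'
Operation: alternate characters
Pairs: 'j'+'n', 'b'+'m', 'w'+'q'
Result: jnbmwq


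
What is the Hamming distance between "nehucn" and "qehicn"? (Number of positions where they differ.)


String 1: 'nehucn'
String 2: 'qehicn'
Compare each position: pos 0: 'n'!='q', pos 1: 'e'=='e', pos 2: 'h'=='h', pos 3: 'u'!='i', pos 4: 'c'=='c', pos 5: 'n'=='n'
Differing positions: 2
Hamming distance: 2


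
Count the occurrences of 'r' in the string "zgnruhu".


Input string: 'zgnruhu'
Target character: 'r'
Scan each position: s[3]='r'
Matches found at indices: 3
Total: 1


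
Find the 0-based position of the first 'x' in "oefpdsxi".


Input string: 'oefpdsxi'
Target: 'x'
Scanning left to right: s[0]='o', s[1]='e', s[2]='f', s[3]='p', s[4]='d', s[5]='s', s[6]='x'
First match at index: 6


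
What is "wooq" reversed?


Input string: 'wooq'
Operation: reverse character order
Original order: 'w' -> 'o' -> 'o' -> 'q'
Reversed order: 'q' -> 'o' -> 'o' -> 'w'
Result: qoow


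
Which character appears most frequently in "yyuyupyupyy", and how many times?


Input: 'yyuyupyupyy'
Operation: tally each character
Counts: 'p':2, 'u':3, 'y':6
Maximum: 'y' appears 6 times


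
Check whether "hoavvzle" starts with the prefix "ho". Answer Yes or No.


Input string: 'hoavvzle'
Prefix to check: 'ho'
First 2 characters of input: 'ho'
Match: True
Result: Yes


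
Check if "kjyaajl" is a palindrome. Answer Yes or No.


Input string: 'kjyaajl'
Reversed: 'ljaayjk'
Compare pairs: s[0]='k' vs s[6]='l' (mismatch), s[1]='j' vs s[5]='j' (match), s[2]='y' vs s[4]='a' (mismatch)
Palindrome: No


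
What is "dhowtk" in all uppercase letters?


Input string: 'dhowtk'
Operation: convert each letter to uppercase
Mapping: 'd'->'D', 'h'->'H', 'o'->'O', 'w'->'W', 't'->'T', 'k'->'K'
Result: DHOWTK


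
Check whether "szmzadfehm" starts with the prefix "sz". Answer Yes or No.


Input string: 'szmzadfehm'
Prefix to check: 'sz'
First 2 characters of input: 'sz'
Match: True
Result: Yes


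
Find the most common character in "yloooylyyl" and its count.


Input: 'yloooylyyl'
Operation: tally each character
Counts: 'l':3, 'o':3, 'y':4
Maximum: 'y' appears 4 times


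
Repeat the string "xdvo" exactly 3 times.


Input string: 'xdvo'
Operation: repeat 3 times
Concatenation: 'xdvo' + 'xdvo' + 'xdvo'
Result: xdvoxdvoxdvo


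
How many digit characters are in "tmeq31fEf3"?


Input string: 'tmeq31fEf3'
Operation: count digit characters (0-9)
Scan: 't', 'm', 'e', 'q', '3'(digit), '1'(digit), 'f', 'E', 'f', '3'(digit)
Digits found: 3
Result: 3


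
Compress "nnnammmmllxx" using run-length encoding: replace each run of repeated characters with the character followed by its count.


Input: 'nnnammmmllxx'
Operation: identify consecutive runs
Runs: 'nnn' -> n3, 'a' -> a1, 'mmmm' -> m4, 'll' -> l2, 'xx' -> x2
Encoded: n3a1m4l2x2


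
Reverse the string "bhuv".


Input string: 'bhuv'
Operation: reverse character order
Original order: 'b' -> 'h' -> 'u' -> 'v'
Reversed order: 'v' -> 'u' -> 'h' -> 'b'
Result: vuhb


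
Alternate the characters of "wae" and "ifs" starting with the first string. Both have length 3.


String 1: 'wae'
String 2: 'ifs'
Operation: alternate characters
Pairs: 'w'+'i', 'a'+'f', 'e'+'s'
Result: wiafes


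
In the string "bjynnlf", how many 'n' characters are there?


Input string: 'bjynnlf'
Target character: 'n'
Scan each position: s[3]='n', s[4]='n'
Matches found at indices: 3, 4
Total: 2


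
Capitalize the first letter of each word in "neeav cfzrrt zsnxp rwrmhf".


Input string: 'neeav cfzrrt zsnxp rwrmhf'
Operation: capitalize first letter of each word
Word transformations: 'neeav'->'Neeav', 'cfzrrt'->'Cfzrrt', 'zsnxp'->'Zsnxp', 'rwrmhf'->'Rwrmhf'
Result: Neeav Cfzrrt Zsnxp Rwrmhf


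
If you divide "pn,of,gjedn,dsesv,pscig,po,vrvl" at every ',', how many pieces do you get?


Input string: 'pn,of,gjedn,dsesv,pscig,po,vrvl'
Delimiter: ','
Split result: 'pn', 'of', 'gjedn', 'dsesv', 'pscig', 'po', 'vrvl'
Number of parts: 7


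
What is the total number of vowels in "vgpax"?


Input string: 'vgpax'
Operation: count vowels (a, e, i, o, u)
Scan: s[0]='v', s[1]='g', s[2]='p', s[3]='a' (vowel), s[4]='x'
Vowels found: 1
Result: 1


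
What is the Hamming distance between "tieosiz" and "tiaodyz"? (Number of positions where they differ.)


String 1: 'tieosiz'
String 2: 'tiaodyz'
Compare each position: pos 0: 't'=='t', pos 1: 'i'=='i', pos 2: 'e'!='a', pos 3: 'o'=='o', pos 4: 's'!='d', pos 5: 'i'!='y', pos 6: 'z'=='z'
Differing positions: 3
Hamming distance: 3


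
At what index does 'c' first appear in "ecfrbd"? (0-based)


Input string: 'ecfrbd'
Target: 'c'
Scanning left to right: s[0]='e', s[1]='c'
First match at index: 1


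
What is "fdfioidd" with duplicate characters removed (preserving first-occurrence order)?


Input: 'fdfioidd'
Operation: keep first occurrence of each character
Scan: s[0]='f' new -> keep; s[1]='d' new -> keep; s[2]='f' seen -> skip; s[3]='i' new -> keep; s[4]='o' new -> keep; s[5]='i' seen -> skip; s[6]='d' seen -> skip; s[7]='d' seen -> skip
Result: fdio


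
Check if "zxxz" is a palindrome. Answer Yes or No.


Input string: 'zxxz'
Reversed: 'zxxz'
Compare pairs: s[0]='z' vs s[3]='z' (match), s[1]='x' vs s[2]='x' (match)
Palindrome: Yes


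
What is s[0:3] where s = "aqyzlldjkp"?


Input string: 'aqyzlldjkp'
Operation: slice [0:3]
Extract characters: s[0]='a', s[1]='q', s[2]='y'
Result: aqy


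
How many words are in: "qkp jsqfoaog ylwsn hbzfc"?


Input string: 'qkp jsqfoaog ylwsn hbzfc'
Operation: split by spaces
Words found: 'qkp', 'jsqfoaog', 'ylwsn', 'hbzfc'
Word count: 4


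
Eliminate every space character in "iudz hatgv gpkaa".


Input string: 'iudz hatgv gpkaa'
Operation: remove all spaces
Words: 'iudz', 'hatgv', 'gpkaa'
Join without spaces: iudzhatgvgpkaa


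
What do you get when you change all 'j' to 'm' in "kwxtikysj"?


Input string: 'kwxtikysj'
Operation: replace 'j' with 'm'
Positions of 'j': 8
After replacement: kwxtikysm


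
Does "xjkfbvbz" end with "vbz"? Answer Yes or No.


Input string: 'xjkfbvbz'
Suffix to check: 'vbz'
Last 3 characters of input: 'vbz'
Match: True
Result: Yes


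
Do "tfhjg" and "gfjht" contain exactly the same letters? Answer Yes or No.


String 1: 'tfhjg' -> sorted: 'fghjt'
String 2: 'gfjht' -> sorted: 'fghjt'
Compare sorted forms: 'fghjt' == 'fghjt'
Anagram: Yes


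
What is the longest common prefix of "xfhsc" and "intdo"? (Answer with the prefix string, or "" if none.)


String 1: 'xfhsc'
String 2: 'intdo'
Compare position by position:
pos 0: 'x' vs 'i' differ -> stop
Longest common prefix: "" (length 0)


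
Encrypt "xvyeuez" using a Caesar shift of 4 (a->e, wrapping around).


Input: 'xvyeuez', shift = 4
Operation: for each letter, (position + 4) mod 26
Mapping: 'x'(23+4=27, 27 mod 26=1)->'b', 'v'(21+4=25)->'z', 'y'(24+4=28, 28 mod 26=2)->'c', 'e'(4+4=8)->'i', 'u'(20+4=24)->'y', 'e'(4+4=8)->'i', 'z'(25+4=29, 29 mod 26=3)->'d'
Result: bzciyid


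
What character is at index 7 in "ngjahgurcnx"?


Input string: 'ngjahgurcnx'
Operation: get character at index 7
Index mapping: s[0]='n', s[1]='g', s[2]='j', s[3]='a', s[4]='h', s[5]='g', s[6]='u', s[7]='r'
Result: 'r'


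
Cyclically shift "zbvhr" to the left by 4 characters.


Input: 'zbvhr', shift = 4
Operation: split at index 4 and swap parts
Front part s[0:4] = 'zbvh'
Back part s[4:] = 'r'
Rotated = back + front = 'r' + 'zbvh'
Result: rzbvh


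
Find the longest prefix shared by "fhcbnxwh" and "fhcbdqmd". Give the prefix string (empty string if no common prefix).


String 1: 'fhcbnxwh'
String 2: 'fhcbdqmd'
Compare position by position:
pos 0: 'f' vs 'f' match
pos 1: 'h' vs 'h' match
pos 2: 'c' vs 'c' match
pos 3: 'b' vs 'b' match
pos 4: 'n' vs 'd' differ -> stop
Longest common prefix: "fhcb" (length 4)


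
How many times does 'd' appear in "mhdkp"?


Input string: 'mhdkp'
Target character: 'd'
Scan each position: s[2]='d'
Matches found at indices: 2
Total: 1


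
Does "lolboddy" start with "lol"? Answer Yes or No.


Input string: 'lolboddy'
Prefix to check: 'lol'
First 3 characters of input: 'lol'
Match: True
Result: Yes


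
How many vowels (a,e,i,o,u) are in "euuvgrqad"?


Input string: 'euuvgrqad'
Operation: count vowels (a, e, i, o, u)
Scan: s[0]='e' (vowel), s[1]='u' (vowel), s[2]='u' (vowel), s[3]='v', s[4]='g', s[5]='r', s[6]='q', s[7]='a' (vowel), s[8]='d'
Vowels found: 4
Result: 4


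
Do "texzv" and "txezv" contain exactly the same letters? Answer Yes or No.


String 1: 'texzv' -> sorted: 'etvxz'
String 2: 'txezv' -> sorted: 'etvxz'
Compare sorted forms: 'etvxz' == 'etvxz'
Anagram: Yes


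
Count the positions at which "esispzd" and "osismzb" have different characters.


String 1: 'esispzd'
String 2: 'osismzb'
Compare each position: pos 0: 'e'!='o', pos 1: 's'=='s', pos 2: 'i'=='i', pos 3: 's'=='s', pos 4: 'p'!='m', pos 5: 'z'=='z', pos 6: 'd'!='b'
Differing positions: 3
Hamming distance: 3


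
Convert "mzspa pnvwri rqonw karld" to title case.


Input string: 'mzspa pnvwri rqonw karld'
Operation: capitalize first letter of each word
Word transformations: 'mzspa'->'Mzspa', 'pnvwri'->'Pnvwri', 'rqonw'->'Rqonw', 'karld'->'Karld'
Result: Mzspa Pnvwri Rqonw Karld
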